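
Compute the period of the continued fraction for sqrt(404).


Run the CF algorithm for sqrt(404).
a_0 = floor(sqrt(404)) = 20; set m_0=0, q_0=1.
Recurrence: m' = q*a - m,  q' = (d - m'^2)/q,  a' = floor((a_0 + m')/q').
  step 1: m=20, q=4, a=10
  step 2: m=20, q=1, a=40
a_2 = 2*a_0 = 40, so the period closes here.
sqrt(404) = [20; 10, 40]
Period length = 2

2


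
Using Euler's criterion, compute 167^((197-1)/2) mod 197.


p = 197 is prime and the exponent is (p-1)/2 = 98, so by Euler's criterion 167^98 = (167/197) = +1 or -1 mod 197.
Compute by square-and-multiply:
  98 = 64 + 32 + 2 (binary 1100010)
  Repeated squaring mod 197: 167^1 = 167, 167^2 = 112, 167^4 = 133, 167^8 = 156, 167^16 = 105, 167^32 = 190, 167^64 = 49
  167^98 = 167^64 * 167^32 * 167^2 = 49 * 190 * 112 mod 197
    49 * 190 = 9310 = 51 mod 197
    51 * 112 = 5712 = 196 mod 197
  167^98 = 196 mod 197
Result 196 = p - 1 = -1 mod 197: 167 is a quadratic non-residue mod 197. As a residue in [0, p-1] the value is 196.
167^98 mod 197 = 196

196


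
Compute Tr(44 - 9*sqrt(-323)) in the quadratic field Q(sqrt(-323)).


Tr(a + b*sqrt(d)) = (a + b*sqrt(d)) + (a - b*sqrt(d)) = 2a
= 2 * (44)
= 88

88


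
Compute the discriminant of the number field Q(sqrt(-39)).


For K = Q(sqrt(d)) with d squarefree: disc(K) = d if d = 1 mod 4, and disc(K) = 4d if d = 2 or 3 mod 4.
Here d = -39, and d mod 4 = 1.
d = 1 mod 4 (O_K = Z[(1+sqrt(d))/2]), so disc(K) = d = -39

-39


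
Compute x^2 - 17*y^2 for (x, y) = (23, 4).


x^2 - d*y^2
= 23^2 - 17*4^2
= 529 - 272
= 257

257


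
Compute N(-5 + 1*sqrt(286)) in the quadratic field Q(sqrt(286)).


N(a + b*sqrt(d)) = a^2 - d*b^2
= (-5)^2 - (286)*(1)^2
= 25 - 286
= -261

-261


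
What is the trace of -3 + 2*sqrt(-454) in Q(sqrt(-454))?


Tr(a + b*sqrt(d)) = (a + b*sqrt(d)) + (a - b*sqrt(d)) = 2a
= 2 * (-3)
= -6

-6


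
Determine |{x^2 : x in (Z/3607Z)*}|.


For prime p, the number of non-zero quadratic residues is (p-1)/2.
= (3607-1)/2
= 1803

1803


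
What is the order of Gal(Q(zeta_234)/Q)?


|Gal(Q(zeta_234)/Q)| = phi(234)
= 72

72


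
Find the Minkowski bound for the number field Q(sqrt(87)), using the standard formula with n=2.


d = 87, d mod 4 = 3, so disc(K) = 4d = 348; |disc(K)| = 348
Real quadratic field, so n = 2, s = r2 = 0, r1 = 2
M = (n!/n^n) * (4/pi)^s * sqrt(|disc(K)|) = (2!/2^2) * (4/pi)^0 * sqrt(348)
= 0.5 * 1.000000 * 18.654758
= 9.3274

9.3274


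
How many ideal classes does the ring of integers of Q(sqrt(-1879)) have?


K = Q(sqrt(-1879)). d mod 4 = 1, so D = disc(K) = d = -1879
h(K) equals the number of primitive reduced positive-definite forms (a, b, c) = a*x^2 + b*x*y + c*y^2 with b^2 - 4ac = D,
where reduced means |b| <= a <= c, with b >= 0 whenever |b| = a or a = c, and primitive means gcd(a, b, c) = 1.
Reduced forces 3a^2 <= |D| = 1879, so 1 <= a <= 25; b must have the parity of D, and c = (b^2 - D)/(4a) must be an integer >= a.
Enumerate a = 1..25, b in [-a, a]:
  a=1: (1, 1, 470)  [1]
  a=2: (2, -1, 235), (2, 1, 235)  [2]
  a=3: none
  a=4: (4, -3, 118), (4, 3, 118)  [2]
  a=5: (5, -1, 94), (5, 1, 94)  [2]
  a=6: none
  a=7: (7, -5, 68), (7, 5, 68)  [2]
  a=8: (8, -3, 59), (8, 3, 59)  [2]
  a=9: none
  a=10: (10, -9, 49), (10, -1, 47), (10, 1, 47), (10, 9, 49)  [4]
  a=11..13: none
  a=14: (14, -9, 35), (14, -5, 34), (14, 5, 34), (14, 9, 35)  [4]
  a=15: none
  a=16: (16, -13, 32), (16, 13, 32)  [2]
  a=17: (17, -5, 28), (17, 5, 28)  [2]
  a=18..19: none
  a=20: (20, -19, 28), (20, -11, 25), (20, 11, 25), (20, 19, 28)  [4]
  a=21..25: none
Total reduced forms: 1 + 2 + 2 + 2 + 2 + 2 + 4 + 4 + 2 + 2 + 4 = 27
h = 27

27


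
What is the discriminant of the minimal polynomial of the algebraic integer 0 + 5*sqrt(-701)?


The element 0 + 5*sqrt(-701) has minimal polynomial:
x^2 + 0*x + 17525
Discriminant = (0)^2 - 4*(17525)
= 0 - 70100
= -70100

-70100


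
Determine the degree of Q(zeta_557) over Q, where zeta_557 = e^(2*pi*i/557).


The degree equals Euler's totient phi(557).
557 = 557
phi(557) = 556

556


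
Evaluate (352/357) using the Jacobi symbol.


Compute (352/357) via quadratic reciprocity:
  pull out 2: (2/357) = -1  (since 357 mod 8 = 5)
  pull out 2: (2/357) = -1  (since 357 mod 8 = 5)
  pull out 2: (2/357) = -1  (since 357 mod 8 = 5)
  pull out 2: (2/357) = -1  (since 357 mod 8 = 5)
  pull out 2: (2/357) = -1  (since 357 mod 8 = 5)
  reciprocity: (11/357) -> +(357/11)
  reduce: (5/11)
  reciprocity: (5/11) -> +(11/5)
  reduce: (1/5)
  (1/5) = 1
Product of signs = -1

-1


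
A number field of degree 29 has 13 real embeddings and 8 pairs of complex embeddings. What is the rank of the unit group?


By Dirichlet's unit theorem:
rank = r1 + r2 - 1
= 13 + 8 - 1
= 20

20


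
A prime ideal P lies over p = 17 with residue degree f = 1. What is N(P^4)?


N(P^a) = p^(a*f)
= 17^(4*1)
= 17^4
= 83521

83521


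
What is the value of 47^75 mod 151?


p = 151 is prime and the exponent is (p-1)/2 = 75, so by Euler's criterion 47^75 = (47/151) = +1 or -1 mod 151.
Compute by square-and-multiply:
  75 = 64 + 8 + 2 + 1 (binary 1001011)
  Repeated squaring mod 151: 47^1 = 47, 47^2 = 95, 47^4 = 116, 47^8 = 17, 47^16 = 138, 47^32 = 18, 47^64 = 22
  47^75 = 47^64 * 47^8 * 47^2 * 47^1 = 22 * 17 * 95 * 47 mod 151
    22 * 17 = 374 = 72 mod 151
    72 * 95 = 6840 = 45 mod 151
    45 * 47 = 2115 = 1 mod 151
  47^75 = 1 mod 151
Result 1: 47 is a quadratic residue mod 151.
47^75 mod 151 = 1

1


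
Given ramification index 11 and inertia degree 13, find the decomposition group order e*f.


|D_P| = e * f
= 11 * 13
= 143

143


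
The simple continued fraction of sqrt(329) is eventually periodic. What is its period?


Run the CF algorithm for sqrt(329).
a_0 = floor(sqrt(329)) = 18; set m_0=0, q_0=1.
Recurrence: m' = q*a - m,  q' = (d - m'^2)/q,  a' = floor((a_0 + m')/q').
  step 1: m=18, q=5, a=7
  step 2: m=17, q=8, a=4
  step 3: m=15, q=13, a=2
  step 4: m=11, q=16, a=1
  step 5: m=5, q=19, a=1
  step 6: m=14, q=7, a=4
  step 7: m=14, q=19, a=1
  step 8: m=5, q=16, a=1
  step 9: m=11, q=13, a=2
  step 10: m=15, q=8, a=4
  step 11: m=17, q=5, a=7
  step 12: m=18, q=1, a=36
a_12 = 2*a_0 = 36, so the period closes here.
sqrt(329) = [18; 7, 4, 2, 1, 1, 4, 1, 1, 2, 4, 7, 36]
Period length = 12

12


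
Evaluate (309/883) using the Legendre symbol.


p = 883 is prime, so compute (309/883) with the reciprocity algorithm (Jacobi-symbol steps: pull out 2s via (2/n), flip via reciprocity, reduce):
  reciprocity: (309/883) -> +(883/309)
  reduce: (265/309)
  reciprocity: (265/309) -> +(309/265)
  reduce: (44/265)
  pull out 2: (2/265) = +1  (since 265 mod 8 = 1)
  pull out 2: (2/265) = +1  (since 265 mod 8 = 1)
  reciprocity: (11/265) -> +(265/11)
  reduce: (1/11)
  (1/11) = 1
Product of signs = 1
(309/883) = 1

1


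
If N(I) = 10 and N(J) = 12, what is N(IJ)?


N(IJ) = N(I) * N(J)
= 10 * 12
= 120

120


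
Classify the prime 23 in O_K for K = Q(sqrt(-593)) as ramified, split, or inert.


K = Q(sqrt(-593)). Since d mod 4 = 3, disc(K) = -2372.
Check p | disc: -2372 mod 23 = 20.
p does not divide disc. Compute Legendre symbol (d/p):
5^((23-1)/2) mod 23 = -1
(d/p) = -1, so p is inert: (p) stays prime with e=1, f=2, g=1.
Therefore p is inert.

inert


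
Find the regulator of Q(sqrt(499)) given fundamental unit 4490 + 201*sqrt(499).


epsilon = 4490 + 201*sqrt(499)
= 8979.9999
R = ln(8979.9999)
= 9.1028

9.1028


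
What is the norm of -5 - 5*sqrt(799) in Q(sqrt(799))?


N(a + b*sqrt(d)) = a^2 - d*b^2
= (-5)^2 - (799)*(-5)^2
= 25 - 19975
= -19950

-19950


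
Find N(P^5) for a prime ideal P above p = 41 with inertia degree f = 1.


N(P^a) = p^(a*f)
= 41^(5*1)
= 41^5
= 115856201

115856201


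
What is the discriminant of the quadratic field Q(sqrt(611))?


For K = Q(sqrt(d)) with d squarefree: disc(K) = d if d = 1 mod 4, and disc(K) = 4d if d = 2 or 3 mod 4.
Here d = 611, and d mod 4 = 3.
d = 3 mod 4, not 1 (O_K = Z[sqrt(d)]), so disc(K) = 4d = 4 * (611) = 2444

2444


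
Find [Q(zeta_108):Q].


The degree equals Euler's totient phi(108).
108 = 2^2 * 3^3
phi(108) = 36

36


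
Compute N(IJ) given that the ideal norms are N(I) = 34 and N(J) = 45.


N(IJ) = N(I) * N(J)
= 34 * 45
= 1530

1530


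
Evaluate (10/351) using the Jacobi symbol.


Compute (10/351) via quadratic reciprocity:
  pull out 2: (2/351) = +1  (since 351 mod 8 = 7)
  reciprocity: (5/351) -> +(351/5)
  reduce: (1/5)
  (1/5) = 1
Product of signs = 1

1


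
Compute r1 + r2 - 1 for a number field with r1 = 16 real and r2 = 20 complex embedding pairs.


By Dirichlet's unit theorem:
rank = r1 + r2 - 1
= 16 + 20 - 1
= 35

35


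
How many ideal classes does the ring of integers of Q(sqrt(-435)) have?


K = Q(sqrt(-435)). d mod 4 = 1, so D = disc(K) = d = -435
h(K) equals the number of primitive reduced positive-definite forms (a, b, c) = a*x^2 + b*x*y + c*y^2 with b^2 - 4ac = D,
where reduced means |b| <= a <= c, with b >= 0 whenever |b| = a or a = c, and primitive means gcd(a, b, c) = 1.
Reduced forces 3a^2 <= |D| = 435, so 1 <= a <= 12; b must have the parity of D, and c = (b^2 - D)/(4a) must be an integer >= a.
Enumerate a = 1..12, b in [-a, a]:
  a=1: (1, 1, 109)  [1]
  a=2: none
  a=3: (3, 3, 37)  [1]
  a=4: none
  a=5: (5, 5, 23)  [1]
  a=6..10: none
  a=11: (11, 7, 11)  [1]
  a=12: none
Total reduced forms: 1 + 1 + 1 + 1 = 4
h = 4

4


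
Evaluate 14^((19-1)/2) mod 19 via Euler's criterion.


p = 19 is prime and the exponent is (p-1)/2 = 9, so by Euler's criterion 14^9 = (14/19) = +1 or -1 mod 19.
Compute by square-and-multiply:
  9 = 8 + 1 (binary 1001)
  Repeated squaring mod 19: 14^1 = 14, 14^2 = 6, 14^4 = 17, 14^8 = 4
  14^9 = 14^8 * 14^1 = 4 * 14 mod 19
    4 * 14 = 56 = 18 mod 19
  14^9 = 18 mod 19
Result 18 = p - 1 = -1 mod 19: 14 is a quadratic non-residue mod 19. As a residue in [0, p-1] the value is 18.
14^9 mod 19 = 18

18


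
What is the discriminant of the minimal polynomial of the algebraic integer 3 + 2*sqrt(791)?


The element 3 + 2*sqrt(791) has minimal polynomial:
x^2 - 6*x - 3155
Discriminant = (-6)^2 - 4*(-3155)
= 36 + 12620
= 12656

12656


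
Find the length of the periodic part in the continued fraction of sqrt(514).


Run the CF algorithm for sqrt(514).
a_0 = floor(sqrt(514)) = 22; set m_0=0, q_0=1.
Recurrence: m' = q*a - m,  q' = (d - m'^2)/q,  a' = floor((a_0 + m')/q').
  step 1: m=22, q=30, a=1
  step 2: m=8, q=15, a=2
  step 3: m=22, q=2, a=22
  step 4: m=22, q=15, a=2
  step 5: m=8, q=30, a=1
  step 6: m=22, q=1, a=44
a_6 = 2*a_0 = 44, so the period closes here.
sqrt(514) = [22; 1, 2, 22, 2, 1, 44]
Period length = 6

6


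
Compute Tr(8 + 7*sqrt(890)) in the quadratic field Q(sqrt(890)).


Tr(a + b*sqrt(d)) = (a + b*sqrt(d)) + (a - b*sqrt(d)) = 2a
= 2 * (8)
= 16

16


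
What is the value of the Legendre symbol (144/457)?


p = 457 is prime, so compute (144/457) with the reciprocity algorithm (Jacobi-symbol steps: pull out 2s via (2/n), flip via reciprocity, reduce):
  pull out 2: (2/457) = +1  (since 457 mod 8 = 1)
  pull out 2: (2/457) = +1  (since 457 mod 8 = 1)
  pull out 2: (2/457) = +1  (since 457 mod 8 = 1)
  pull out 2: (2/457) = +1  (since 457 mod 8 = 1)
  reciprocity: (9/457) -> +(457/9)
  reduce: (7/9)
  reciprocity: (7/9) -> +(9/7)
  reduce: (2/7)
  pull out 2: (2/7) = +1  (since 7 mod 8 = 7)
  (1/7) = 1
Product of signs = 1
(144/457) = 1

1


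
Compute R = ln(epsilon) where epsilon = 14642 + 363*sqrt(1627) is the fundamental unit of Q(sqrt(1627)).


epsilon = 14642 + 363*sqrt(1627)
= 29284.0000
R = ln(29284.0000)
= 10.2848

10.2848


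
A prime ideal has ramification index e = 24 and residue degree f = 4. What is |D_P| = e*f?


|D_P| = e * f
= 24 * 4
= 96

96


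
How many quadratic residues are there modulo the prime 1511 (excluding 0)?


For prime p, the number of non-zero quadratic residues is (p-1)/2.
= (1511-1)/2
= 755

755


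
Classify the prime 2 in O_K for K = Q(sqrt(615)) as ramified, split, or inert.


K = Q(sqrt(615)). Since d mod 4 = 3, disc(K) = 2460.
Check p | disc: 2460 mod 2 = 0.
p divides disc, so p ramifies: (p) = P^2 with e=2, f=1, g=1.
Therefore p is ramified.

ramified


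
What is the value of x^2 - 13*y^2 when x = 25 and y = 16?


x^2 - d*y^2
= 25^2 - 13*16^2
= 625 - 3328
= -2703

-2703


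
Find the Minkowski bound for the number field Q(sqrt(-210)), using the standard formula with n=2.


d = -210, d mod 4 = 2, so disc(K) = 4d = -840; |disc(K)| = 840
Imaginary quadratic field, so n = 2, s = r2 = 1, r1 = 0
M = (n!/n^n) * (4/pi)^s * sqrt(|disc(K)|) = (2!/2^2) * (4/pi)^1 * sqrt(840)
= 0.5 * 1.273240 * 28.982753
= 18.4510

18.4510


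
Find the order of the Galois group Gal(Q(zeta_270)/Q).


|Gal(Q(zeta_270)/Q)| = phi(270)
= 72

72


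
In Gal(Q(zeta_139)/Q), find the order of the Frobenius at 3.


The Frobenius at p in Gal(Q(zeta_n)/Q) = (Z/nZ)* is the class of p, so its order is ord_139(3), the smallest k >= 1 with 3^k = 1 mod 139.
n = 139 = 139, phi(139) = 138; the order divides phi(n).
Divisors of 138: 1, 2, 3, 6, 23, 46, 69, 138
Repeated squaring mod 139: 3^1 = 3, 3^2 = 9, 3^4 = 81, 3^8 = 28, 3^16 = 89, 3^32 = 137, 3^64 = 4, 3^128 = 16
Test divisors in increasing order:
  k=1: 3^1 = 3 mod 139
  k=2: 3^2 = 9 mod 139
  k=3: 3^3 = 9 * 3 = 27 mod 139
  k=6: 3^6 = 81 * 9 = 34 mod 139
  k=23: 3^23 = 89 * 81 * 9 * 3 = 43 mod 139
  k=46: 3^46 = 137 * 28 * 81 * 9 = 42 mod 139
  k=69: 3^69 = 4 * 81 * 3 = 138 mod 139
  k=138: 3^138 = 16 * 28 * 9 = 1 mod 139  <- first divisor giving 1
Order = 138

138


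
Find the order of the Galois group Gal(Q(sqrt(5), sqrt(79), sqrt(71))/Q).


The 3 square roots of distinct primes are multiplicatively independent over Q,
so [K:Q] = 2^3 and Gal(K/Q) is isomorphic to (Z/2Z)^3.
|Gal| = 2^3 = 8

8


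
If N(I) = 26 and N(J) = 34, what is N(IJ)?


N(IJ) = N(I) * N(J)
= 26 * 34
= 884

884


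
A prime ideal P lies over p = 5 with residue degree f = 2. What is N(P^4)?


N(P^a) = p^(a*f)
= 5^(4*2)
= 5^8
= 390625

390625


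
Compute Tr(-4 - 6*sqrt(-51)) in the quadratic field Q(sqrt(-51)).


Tr(a + b*sqrt(d)) = (a + b*sqrt(d)) + (a - b*sqrt(d)) = 2a
= 2 * (-4)
= -8

-8


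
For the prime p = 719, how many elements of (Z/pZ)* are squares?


For prime p, the number of non-zero quadratic residues is (p-1)/2.
= (719-1)/2
= 359

359


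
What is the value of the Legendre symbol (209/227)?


p = 227 is prime, so compute (209/227) with the reciprocity algorithm (Jacobi-symbol steps: pull out 2s via (2/n), flip via reciprocity, reduce):
  reciprocity: (209/227) -> +(227/209)
  reduce: (18/209)
  pull out 2: (2/209) = +1  (since 209 mod 8 = 1)
  reciprocity: (9/209) -> +(209/9)
  reduce: (2/9)
  pull out 2: (2/9) = +1  (since 9 mod 8 = 1)
  (1/9) = 1
Product of signs = 1
(209/227) = 1

1


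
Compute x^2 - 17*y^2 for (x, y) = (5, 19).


x^2 - d*y^2
= 5^2 - 17*19^2
= 25 - 6137
= -6112

-6112


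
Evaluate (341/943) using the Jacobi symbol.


Compute (341/943) via quadratic reciprocity:
  reciprocity: (341/943) -> +(943/341)
  reduce: (261/341)
  reciprocity: (261/341) -> +(341/261)
  reduce: (80/261)
  pull out 2: (2/261) = -1  (since 261 mod 8 = 5)
  pull out 2: (2/261) = -1  (since 261 mod 8 = 5)
  pull out 2: (2/261) = -1  (since 261 mod 8 = 5)
  pull out 2: (2/261) = -1  (since 261 mod 8 = 5)
  reciprocity: (5/261) -> +(261/5)
  reduce: (1/5)
  (1/5) = 1
Product of signs = 1

1


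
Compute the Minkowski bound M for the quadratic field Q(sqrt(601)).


d = 601, d mod 4 = 1, so disc(K) = d = 601; |disc(K)| = 601
Real quadratic field, so n = 2, s = r2 = 0, r1 = 2
M = (n!/n^n) * (4/pi)^s * sqrt(|disc(K)|) = (2!/2^2) * (4/pi)^0 * sqrt(601)
= 0.5 * 1.000000 * 24.515301
= 12.2577

12.2577


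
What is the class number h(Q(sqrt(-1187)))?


K = Q(sqrt(-1187)). d mod 4 = 1, so D = disc(K) = d = -1187
h(K) equals the number of primitive reduced positive-definite forms (a, b, c) = a*x^2 + b*x*y + c*y^2 with b^2 - 4ac = D,
where reduced means |b| <= a <= c, with b >= 0 whenever |b| = a or a = c, and primitive means gcd(a, b, c) = 1.
Reduced forces 3a^2 <= |D| = 1187, so 1 <= a <= 19; b must have the parity of D, and c = (b^2 - D)/(4a) must be an integer >= a.
Enumerate a = 1..19, b in [-a, a]:
  a=1: (1, 1, 297)  [1]
  a=2: none
  a=3: (3, -1, 99), (3, 1, 99)  [2]
  a=4..8: none
  a=9: (9, -1, 33), (9, 1, 33)  [2]
  a=10: none
  a=11: (11, -1, 27), (11, 1, 27)  [2]
  a=12: none
  a=13: (13, -3, 23), (13, 3, 23)  [2]
  a=14..19: none
Total reduced forms: 1 + 2 + 2 + 2 + 2 = 9
h = 9

9


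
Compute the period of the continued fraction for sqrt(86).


Run the CF algorithm for sqrt(86).
a_0 = floor(sqrt(86)) = 9; set m_0=0, q_0=1.
Recurrence: m' = q*a - m,  q' = (d - m'^2)/q,  a' = floor((a_0 + m')/q').
  step 1: m=9, q=5, a=3
  step 2: m=6, q=10, a=1
  step 3: m=4, q=7, a=1
  step 4: m=3, q=11, a=1
  step 5: m=8, q=2, a=8
  step 6: m=8, q=11, a=1
  step 7: m=3, q=7, a=1
  step 8: m=4, q=10, a=1
  step 9: m=6, q=5, a=3
  step 10: m=9, q=1, a=18
a_10 = 2*a_0 = 18, so the period closes here.
sqrt(86) = [9; 3, 1, 1, 1, 8, 1, 1, 1, 3, 18]
Period length = 10

10


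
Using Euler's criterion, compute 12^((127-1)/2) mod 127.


p = 127 is prime and the exponent is (p-1)/2 = 63, so by Euler's criterion 12^63 = (12/127) = +1 or -1 mod 127.
Compute by square-and-multiply:
  63 = 32 + 16 + 8 + 4 + 2 + 1 (binary 111111)
  Repeated squaring mod 127: 12^1 = 12, 12^2 = 17, 12^4 = 35, 12^8 = 82, 12^16 = 120, 12^32 = 49
  12^63 = 12^32 * 12^16 * 12^8 * 12^4 * 12^2 * 12^1 = 49 * 120 * 82 * 35 * 17 * 12 mod 127
    49 * 120 = 5880 = 38 mod 127
    38 * 82 = 3116 = 68 mod 127
    68 * 35 = 2380 = 94 mod 127
    94 * 17 = 1598 = 74 mod 127
    74 * 12 = 888 = 126 mod 127
  12^63 = 126 mod 127
Result 126 = p - 1 = -1 mod 127: 12 is a quadratic non-residue mod 127. As a residue in [0, p-1] the value is 126.
12^63 mod 127 = 126

126


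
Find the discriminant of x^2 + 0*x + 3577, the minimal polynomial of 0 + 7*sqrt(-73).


The element 0 + 7*sqrt(-73) has minimal polynomial:
x^2 + 0*x + 3577
Discriminant = (0)^2 - 4*(3577)
= 0 - 14308
= -14308

-14308


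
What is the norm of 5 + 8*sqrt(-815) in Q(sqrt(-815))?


N(a + b*sqrt(d)) = a^2 - d*b^2
= (5)^2 - (-815)*(8)^2
= 25 + 52160
= 52185

52185


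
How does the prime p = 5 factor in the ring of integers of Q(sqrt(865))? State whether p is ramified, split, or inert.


K = Q(sqrt(865)). Since d mod 4 = 1, disc(K) = 865.
Check p | disc: 865 mod 5 = 0.
p divides disc, so p ramifies: (p) = P^2 with e=2, f=1, g=1.
Therefore p is ramified.

ramified


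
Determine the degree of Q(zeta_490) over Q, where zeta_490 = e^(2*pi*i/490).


The degree equals Euler's totient phi(490).
490 = 2 * 5 * 7^2
phi(490) = 168

168


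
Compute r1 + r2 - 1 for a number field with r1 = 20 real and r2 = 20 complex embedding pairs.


By Dirichlet's unit theorem:
rank = r1 + r2 - 1
= 20 + 20 - 1
= 39

39


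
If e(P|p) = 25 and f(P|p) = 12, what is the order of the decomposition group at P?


|D_P| = e * f
= 25 * 12
= 300

300


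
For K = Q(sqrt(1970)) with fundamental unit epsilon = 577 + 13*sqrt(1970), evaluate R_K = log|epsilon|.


epsilon = 577 + 13*sqrt(1970)
= 1154.0009
R = ln(1154.0009)
= 7.0510

7.0510


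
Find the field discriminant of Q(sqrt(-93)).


For K = Q(sqrt(d)) with d squarefree: disc(K) = d if d = 1 mod 4, and disc(K) = 4d if d = 2 or 3 mod 4.
Here d = -93, and d mod 4 = 3.
d = 3 mod 4, not 1 (O_K = Z[sqrt(d)]), so disc(K) = 4d = 4 * (-93) = -372

-372


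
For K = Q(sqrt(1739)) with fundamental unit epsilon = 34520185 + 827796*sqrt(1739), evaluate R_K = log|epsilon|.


epsilon = 34520185 + 827796*sqrt(1739)
= 6.9040e+07
R = ln(6.9040e+07)
= 18.0502

18.0502


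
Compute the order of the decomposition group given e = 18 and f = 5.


|D_P| = e * f
= 18 * 5
= 90

90


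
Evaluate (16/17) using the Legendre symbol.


p = 17 is prime, so compute (16/17) with the reciprocity algorithm (Jacobi-symbol steps: pull out 2s via (2/n), flip via reciprocity, reduce):
  pull out 2: (2/17) = +1  (since 17 mod 8 = 1)
  pull out 2: (2/17) = +1  (since 17 mod 8 = 1)
  pull out 2: (2/17) = +1  (since 17 mod 8 = 1)
  pull out 2: (2/17) = +1  (since 17 mod 8 = 1)
  (1/17) = 1
Product of signs = 1
(16/17) = 1

1


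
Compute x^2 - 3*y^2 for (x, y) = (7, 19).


x^2 - d*y^2
= 7^2 - 3*19^2
= 49 - 1083
= -1034

-1034


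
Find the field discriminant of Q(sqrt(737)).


For K = Q(sqrt(d)) with d squarefree: disc(K) = d if d = 1 mod 4, and disc(K) = 4d if d = 2 or 3 mod 4.
Here d = 737, and d mod 4 = 1.
d = 1 mod 4 (O_K = Z[(1+sqrt(d))/2]), so disc(K) = d = 737

737


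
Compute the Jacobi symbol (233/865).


Compute (233/865) via quadratic reciprocity:
  reciprocity: (233/865) -> +(865/233)
  reduce: (166/233)
  pull out 2: (2/233) = +1  (since 233 mod 8 = 1)
  reciprocity: (83/233) -> +(233/83)
  reduce: (67/83)
  reciprocity: (67/83) -> -(83/67)
  reduce: (16/67)
  pull out 2: (2/67) = -1  (since 67 mod 8 = 3)
  pull out 2: (2/67) = -1  (since 67 mod 8 = 3)
  pull out 2: (2/67) = -1  (since 67 mod 8 = 3)
  pull out 2: (2/67) = -1  (since 67 mod 8 = 3)
  (1/67) = 1
Product of signs = -1

-1


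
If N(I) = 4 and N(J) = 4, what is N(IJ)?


N(IJ) = N(I) * N(J)
= 4 * 4
= 16

16


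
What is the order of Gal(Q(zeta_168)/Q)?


|Gal(Q(zeta_168)/Q)| = phi(168)
= 48

48


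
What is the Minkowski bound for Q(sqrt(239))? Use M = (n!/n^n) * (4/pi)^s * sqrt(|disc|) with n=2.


d = 239, d mod 4 = 3, so disc(K) = 4d = 956; |disc(K)| = 956
Real quadratic field, so n = 2, s = r2 = 0, r1 = 2
M = (n!/n^n) * (4/pi)^s * sqrt(|disc(K)|) = (2!/2^2) * (4/pi)^0 * sqrt(956)
= 0.5 * 1.000000 * 30.919250
= 15.4596

15.4596


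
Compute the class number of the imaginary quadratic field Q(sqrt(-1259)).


K = Q(sqrt(-1259)). d mod 4 = 1, so D = disc(K) = d = -1259
h(K) equals the number of primitive reduced positive-definite forms (a, b, c) = a*x^2 + b*x*y + c*y^2 with b^2 - 4ac = D,
where reduced means |b| <= a <= c, with b >= 0 whenever |b| = a or a = c, and primitive means gcd(a, b, c) = 1.
Reduced forces 3a^2 <= |D| = 1259, so 1 <= a <= 20; b must have the parity of D, and c = (b^2 - D)/(4a) must be an integer >= a.
Enumerate a = 1..20, b in [-a, a]:
  a=1: (1, 1, 315)  [1]
  a=2: none
  a=3: (3, -1, 105), (3, 1, 105)  [2]
  a=4: none
  a=5: (5, -1, 63), (5, 1, 63)  [2]
  a=6: none
  a=7: (7, -1, 45), (7, 1, 45)  [2]
  a=8: none
  a=9: (9, -1, 35), (9, 1, 35)  [2]
  a=10..14: none
  a=15: (15, -11, 23), (15, -1, 21), (15, 1, 21), (15, 11, 23)  [4]
  a=16: none
  a=17: (17, -13, 21), (17, 13, 21)  [2]
  a=18..20: none
Total reduced forms: 1 + 2 + 2 + 2 + 2 + 4 + 2 = 15
h = 15

15


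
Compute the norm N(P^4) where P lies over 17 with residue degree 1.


N(P^a) = p^(a*f)
= 17^(4*1)
= 17^4
= 83521

83521


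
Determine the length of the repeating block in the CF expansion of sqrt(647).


Run the CF algorithm for sqrt(647).
a_0 = floor(sqrt(647)) = 25; set m_0=0, q_0=1.
Recurrence: m' = q*a - m,  q' = (d - m'^2)/q,  a' = floor((a_0 + m')/q').
  step 1: m=25, q=22, a=2
  step 2: m=19, q=13, a=3
  step 3: m=20, q=19, a=2
  step 4: m=18, q=17, a=2
  step 5: m=16, q=23, a=1
  step 6: m=7, q=26, a=1
  step 7: m=19, q=11, a=4
  step 8: m=25, q=2, a=25
  step 9: m=25, q=11, a=4
  step 10: m=19, q=26, a=1
  step 11: m=7, q=23, a=1
  step 12: m=16, q=17, a=2
  step 13: m=18, q=19, a=2
  step 14: m=20, q=13, a=3
  step 15: m=19, q=22, a=2
  step 16: m=25, q=1, a=50
a_16 = 2*a_0 = 50, so the period closes here.
sqrt(647) = [25; 2, 3, 2, 2, 1, 1, 4, 25, 4, 1, 1, 2, 2, 3, 2, 50]
Period length = 16

16


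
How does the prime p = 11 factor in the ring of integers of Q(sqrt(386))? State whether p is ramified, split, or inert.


K = Q(sqrt(386)). Since d mod 4 = 2, disc(K) = 1544.
Check p | disc: 1544 mod 11 = 4.
p does not divide disc. Compute Legendre symbol (d/p):
1^((11-1)/2) mod 11 = 1
(d/p) = 1, so p splits: (p) = P*P' with e=1, f=1, g=2.
Therefore p is split.

split


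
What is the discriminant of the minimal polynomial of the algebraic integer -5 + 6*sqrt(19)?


The element -5 + 6*sqrt(19) has minimal polynomial:
x^2 + 10*x - 659
Discriminant = (10)^2 - 4*(-659)
= 100 + 2636
= 2736

2736


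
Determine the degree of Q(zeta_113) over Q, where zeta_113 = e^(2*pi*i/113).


The degree equals Euler's totient phi(113).
113 = 113
phi(113) = 112

112


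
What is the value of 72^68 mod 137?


p = 137 is prime and the exponent is (p-1)/2 = 68, so by Euler's criterion 72^68 = (72/137) = +1 or -1 mod 137.
Compute by square-and-multiply:
  68 = 64 + 4 (binary 1000100)
  Repeated squaring mod 137: 72^1 = 72, 72^2 = 115, 72^4 = 73, 72^8 = 123, 72^16 = 59, 72^32 = 56, 72^64 = 122
  72^68 = 72^64 * 72^4 = 122 * 73 mod 137
    122 * 73 = 8906 = 1 mod 137
  72^68 = 1 mod 137
Result 1: 72 is a quadratic residue mod 137.
72^68 mod 137 = 1

1


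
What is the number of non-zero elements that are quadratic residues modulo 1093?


For prime p, the number of non-zero quadratic residues is (p-1)/2.
= (1093-1)/2
= 546

546


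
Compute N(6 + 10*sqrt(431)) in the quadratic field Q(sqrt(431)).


N(a + b*sqrt(d)) = a^2 - d*b^2
= (6)^2 - (431)*(10)^2
= 36 - 43100
= -43064

-43064


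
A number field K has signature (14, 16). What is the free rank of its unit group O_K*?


By Dirichlet's unit theorem:
rank = r1 + r2 - 1
= 14 + 16 - 1
= 29

29


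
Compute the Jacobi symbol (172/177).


Compute (172/177) via quadratic reciprocity:
  pull out 2: (2/177) = +1  (since 177 mod 8 = 1)
  pull out 2: (2/177) = +1  (since 177 mod 8 = 1)
  reciprocity: (43/177) -> +(177/43)
  reduce: (5/43)
  reciprocity: (5/43) -> +(43/5)
  reduce: (3/5)
  reciprocity: (3/5) -> +(5/3)
  reduce: (2/3)
  pull out 2: (2/3) = -1  (since 3 mod 8 = 3)
  (1/3) = 1
Product of signs = -1

-1


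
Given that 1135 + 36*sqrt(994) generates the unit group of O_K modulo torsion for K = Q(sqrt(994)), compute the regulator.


epsilon = 1135 + 36*sqrt(994)
= 2269.9996
R = ln(2269.9996)
= 7.7275

7.7275


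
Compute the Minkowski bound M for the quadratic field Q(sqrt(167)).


d = 167, d mod 4 = 3, so disc(K) = 4d = 668; |disc(K)| = 668
Real quadratic field, so n = 2, s = r2 = 0, r1 = 2
M = (n!/n^n) * (4/pi)^s * sqrt(|disc(K)|) = (2!/2^2) * (4/pi)^0 * sqrt(668)
= 0.5 * 1.000000 * 25.845696
= 12.9228

12.9228


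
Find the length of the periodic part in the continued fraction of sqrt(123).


Run the CF algorithm for sqrt(123).
a_0 = floor(sqrt(123)) = 11; set m_0=0, q_0=1.
Recurrence: m' = q*a - m,  q' = (d - m'^2)/q,  a' = floor((a_0 + m')/q').
  step 1: m=11, q=2, a=11
  step 2: m=11, q=1, a=22
a_2 = 2*a_0 = 22, so the period closes here.
sqrt(123) = [11; 11, 22]
Period length = 2

2


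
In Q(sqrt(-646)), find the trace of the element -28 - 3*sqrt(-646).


Tr(a + b*sqrt(d)) = (a + b*sqrt(d)) + (a - b*sqrt(d)) = 2a
= 2 * (-28)
= -56

-56


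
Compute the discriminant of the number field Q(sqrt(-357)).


For K = Q(sqrt(d)) with d squarefree: disc(K) = d if d = 1 mod 4, and disc(K) = 4d if d = 2 or 3 mod 4.
Here d = -357, and d mod 4 = 3.
d = 3 mod 4, not 1 (O_K = Z[sqrt(d)]), so disc(K) = 4d = 4 * (-357) = -1428

-1428


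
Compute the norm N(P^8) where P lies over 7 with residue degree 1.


N(P^a) = p^(a*f)
= 7^(8*1)
= 7^8
= 5764801

5764801


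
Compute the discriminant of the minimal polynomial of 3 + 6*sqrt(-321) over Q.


The element 3 + 6*sqrt(-321) has minimal polynomial:
x^2 - 6*x + 11565
Discriminant = (-6)^2 - 4*(11565)
= 36 - 46260
= -46224

-46224


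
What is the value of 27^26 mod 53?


p = 53 is prime and the exponent is (p-1)/2 = 26, so by Euler's criterion 27^26 = (27/53) = +1 or -1 mod 53.
Compute by square-and-multiply:
  26 = 16 + 8 + 2 (binary 11010)
  Repeated squaring mod 53: 27^1 = 27, 27^2 = 40, 27^4 = 10, 27^8 = 47, 27^16 = 36
  27^26 = 27^16 * 27^8 * 27^2 = 36 * 47 * 40 mod 53
    36 * 47 = 1692 = 49 mod 53
    49 * 40 = 1960 = 52 mod 53
  27^26 = 52 mod 53
Result 52 = p - 1 = -1 mod 53: 27 is a quadratic non-residue mod 53. As a residue in [0, p-1] the value is 52.
27^26 mod 53 = 52

52


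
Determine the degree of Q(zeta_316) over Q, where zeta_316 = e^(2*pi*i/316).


The degree equals Euler's totient phi(316).
316 = 2^2 * 79
phi(316) = 156

156


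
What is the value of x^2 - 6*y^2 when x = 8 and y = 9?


x^2 - d*y^2
= 8^2 - 6*9^2
= 64 - 486
= -422

-422


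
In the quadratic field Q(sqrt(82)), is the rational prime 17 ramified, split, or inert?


K = Q(sqrt(82)). Since d mod 4 = 2, disc(K) = 328.
Check p | disc: 328 mod 17 = 5.
p does not divide disc. Compute Legendre symbol (d/p):
14^((17-1)/2) mod 17 = -1
(d/p) = -1, so p is inert: (p) stays prime with e=1, f=2, g=1.
Therefore p is inert.

inert


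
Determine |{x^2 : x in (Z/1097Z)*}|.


For prime p, the number of non-zero quadratic residues is (p-1)/2.
= (1097-1)/2
= 548

548


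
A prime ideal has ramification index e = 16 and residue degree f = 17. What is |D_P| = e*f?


|D_P| = e * f
= 16 * 17
= 272

272


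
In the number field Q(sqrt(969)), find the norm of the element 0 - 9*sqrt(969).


N(a + b*sqrt(d)) = a^2 - d*b^2
= (0)^2 - (969)*(-9)^2
= 0 - 78489
= -78489

-78489


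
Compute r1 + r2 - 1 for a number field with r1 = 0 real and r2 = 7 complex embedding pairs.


By Dirichlet's unit theorem:
rank = r1 + r2 - 1
= 0 + 7 - 1
= 6

6


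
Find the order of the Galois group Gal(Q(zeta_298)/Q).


|Gal(Q(zeta_298)/Q)| = phi(298)
= 148

148


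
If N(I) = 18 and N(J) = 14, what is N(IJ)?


N(IJ) = N(I) * N(J)
= 18 * 14
= 252

252


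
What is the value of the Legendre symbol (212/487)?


p = 487 is prime, so compute (212/487) with the reciprocity algorithm (Jacobi-symbol steps: pull out 2s via (2/n), flip via reciprocity, reduce):
  pull out 2: (2/487) = +1  (since 487 mod 8 = 7)
  pull out 2: (2/487) = +1  (since 487 mod 8 = 7)
  reciprocity: (53/487) -> +(487/53)
  reduce: (10/53)
  pull out 2: (2/53) = -1  (since 53 mod 8 = 5)
  reciprocity: (5/53) -> +(53/5)
  reduce: (3/5)
  reciprocity: (3/5) -> +(5/3)
  reduce: (2/3)
  pull out 2: (2/3) = -1  (since 3 mod 8 = 3)
  (1/3) = 1
Product of signs = 1
(212/487) = 1

1


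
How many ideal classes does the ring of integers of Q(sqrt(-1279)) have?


K = Q(sqrt(-1279)). d mod 4 = 1, so D = disc(K) = d = -1279
h(K) equals the number of primitive reduced positive-definite forms (a, b, c) = a*x^2 + b*x*y + c*y^2 with b^2 - 4ac = D,
where reduced means |b| <= a <= c, with b >= 0 whenever |b| = a or a = c, and primitive means gcd(a, b, c) = 1.
Reduced forces 3a^2 <= |D| = 1279, so 1 <= a <= 20; b must have the parity of D, and c = (b^2 - D)/(4a) must be an integer >= a.
Enumerate a = 1..20, b in [-a, a]:
  a=1: (1, 1, 320)  [1]
  a=2: (2, -1, 160), (2, 1, 160)  [2]
  a=3: none
  a=4: (4, -1, 80), (4, 1, 80)  [2]
  a=5: (5, -1, 64), (5, 1, 64)  [2]
  a=6: none
  a=7: (7, -3, 46), (7, 3, 46)  [2]
  a=8: (8, -1, 40), (8, 1, 40)  [2]
  a=9: none
  a=10: (10, -9, 34), (10, -1, 32), (10, 1, 32), (10, 9, 34)  [4]
  a=11..13: none
  a=14: (14, -11, 25), (14, -3, 23), (14, 3, 23), (14, 11, 25)  [4]
  a=15: none
  a=16: (16, -1, 20), (16, 1, 20)  [2]
  a=17: (17, -9, 20), (17, 9, 20)  [2]
  a=18..20: none
Total reduced forms: 1 + 2 + 2 + 2 + 2 + 2 + 4 + 4 + 2 + 2 = 23
h = 23

23


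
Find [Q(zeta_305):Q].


The degree equals Euler's totient phi(305).
305 = 5 * 61
phi(305) = 240

240


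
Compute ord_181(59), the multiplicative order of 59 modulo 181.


We want ord_181(59), the smallest k >= 1 with 59^k = 1 mod 181.
n = 181 = 181, phi(181) = 180; the order divides phi(n).
Divisors of 180: 1, 2, 3, 4, 5, 6, 9, 10, 12, 15, 18, 20, 30, 36, 45, 60, 90, 180
Repeated squaring mod 181: 59^1 = 59, 59^2 = 42, 59^4 = 135, 59^8 = 125, 59^16 = 59, 59^32 = 42, 59^64 = 135, 59^128 = 125
Test divisors in increasing order:
  k=1: 59^1 = 59 mod 181
  k=2: 59^2 = 42 mod 181
  k=3: 59^3 = 42 * 59 = 125 mod 181
  k=4: 59^4 = 135 mod 181
  k=5: 59^5 = 135 * 59 = 1 mod 181  <- first divisor giving 1
Order = 5

5


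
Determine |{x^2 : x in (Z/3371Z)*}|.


For prime p, the number of non-zero quadratic residues is (p-1)/2.
= (3371-1)/2
= 1685

1685


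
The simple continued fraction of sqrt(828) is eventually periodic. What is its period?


Run the CF algorithm for sqrt(828).
a_0 = floor(sqrt(828)) = 28; set m_0=0, q_0=1.
Recurrence: m' = q*a - m,  q' = (d - m'^2)/q,  a' = floor((a_0 + m')/q').
  step 1: m=28, q=44, a=1
  step 2: m=16, q=13, a=3
  step 3: m=23, q=23, a=2
  step 4: m=23, q=13, a=3
  step 5: m=16, q=44, a=1
  step 6: m=28, q=1, a=56
a_6 = 2*a_0 = 56, so the period closes here.
sqrt(828) = [28; 1, 3, 2, 3, 1, 56]
Period length = 6

6


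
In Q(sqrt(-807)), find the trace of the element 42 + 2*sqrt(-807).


Tr(a + b*sqrt(d)) = (a + b*sqrt(d)) + (a - b*sqrt(d)) = 2a
= 2 * (42)
= 84

84


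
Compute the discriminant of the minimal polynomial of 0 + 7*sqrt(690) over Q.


The element 0 + 7*sqrt(690) has minimal polynomial:
x^2 + 0*x - 33810
Discriminant = (0)^2 - 4*(-33810)
= 0 + 135240
= 135240

135240


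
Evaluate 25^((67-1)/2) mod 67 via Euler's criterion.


p = 67 is prime and the exponent is (p-1)/2 = 33, so by Euler's criterion 25^33 = (25/67) = +1 or -1 mod 67.
Compute by square-and-multiply:
  33 = 32 + 1 (binary 100001)
  Repeated squaring mod 67: 25^1 = 25, 25^2 = 22, 25^4 = 15, 25^8 = 24, 25^16 = 40, 25^32 = 59
  25^33 = 25^32 * 25^1 = 59 * 25 mod 67
    59 * 25 = 1475 = 1 mod 67
  25^33 = 1 mod 67
Result 1: 25 is a quadratic residue mod 67.
25^33 mod 67 = 1

1


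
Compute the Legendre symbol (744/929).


p = 929 is prime, so compute (744/929) with the reciprocity algorithm (Jacobi-symbol steps: pull out 2s via (2/n), flip via reciprocity, reduce):
  pull out 2: (2/929) = +1  (since 929 mod 8 = 1)
  pull out 2: (2/929) = +1  (since 929 mod 8 = 1)
  pull out 2: (2/929) = +1  (since 929 mod 8 = 1)
  reciprocity: (93/929) -> +(929/93)
  reduce: (92/93)
  pull out 2: (2/93) = -1  (since 93 mod 8 = 5)
  pull out 2: (2/93) = -1  (since 93 mod 8 = 5)
  reciprocity: (23/93) -> +(93/23)
  reduce: (1/23)
  (1/23) = 1
Product of signs = 1
(744/929) = 1

1


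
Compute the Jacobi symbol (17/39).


Compute (17/39) via quadratic reciprocity:
  reciprocity: (17/39) -> +(39/17)
  reduce: (5/17)
  reciprocity: (5/17) -> +(17/5)
  reduce: (2/5)
  pull out 2: (2/5) = -1  (since 5 mod 8 = 5)
  (1/5) = 1
Product of signs = -1

-1


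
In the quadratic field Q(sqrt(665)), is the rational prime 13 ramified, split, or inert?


K = Q(sqrt(665)). Since d mod 4 = 1, disc(K) = 665.
Check p | disc: 665 mod 13 = 2.
p does not divide disc. Compute Legendre symbol (d/p):
2^((13-1)/2) mod 13 = -1
(d/p) = -1, so p is inert: (p) stays prime with e=1, f=2, g=1.
Therefore p is inert.

inert


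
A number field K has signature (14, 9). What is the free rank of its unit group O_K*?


By Dirichlet's unit theorem:
rank = r1 + r2 - 1
= 14 + 9 - 1
= 22

22


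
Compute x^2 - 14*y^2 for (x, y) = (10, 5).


x^2 - d*y^2
= 10^2 - 14*5^2
= 100 - 350
= -250

-250


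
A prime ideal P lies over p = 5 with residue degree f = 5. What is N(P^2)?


N(P^a) = p^(a*f)
= 5^(2*5)
= 5^10
= 9765625

9765625


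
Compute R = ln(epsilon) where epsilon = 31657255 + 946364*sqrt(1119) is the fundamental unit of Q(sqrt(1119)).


epsilon = 31657255 + 946364*sqrt(1119)
= 6.3315e+07
R = ln(6.3315e+07)
= 17.9636

17.9636


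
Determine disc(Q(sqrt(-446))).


For K = Q(sqrt(d)) with d squarefree: disc(K) = d if d = 1 mod 4, and disc(K) = 4d if d = 2 or 3 mod 4.
Here d = -446, and d mod 4 = 2.
d = 2 mod 4, not 1 (O_K = Z[sqrt(d)]), so disc(K) = 4d = 4 * (-446) = -1784

-1784


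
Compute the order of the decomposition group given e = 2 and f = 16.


|D_P| = e * f
= 2 * 16
= 32

32


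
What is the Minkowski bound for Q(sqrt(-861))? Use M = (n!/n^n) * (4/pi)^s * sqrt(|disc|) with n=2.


d = -861, d mod 4 = 3, so disc(K) = 4d = -3444; |disc(K)| = 3444
Imaginary quadratic field, so n = 2, s = r2 = 1, r1 = 0
M = (n!/n^n) * (4/pi)^s * sqrt(|disc(K)|) = (2!/2^2) * (4/pi)^1 * sqrt(3444)
= 0.5 * 1.273240 * 58.685603
= 37.3604

37.3604


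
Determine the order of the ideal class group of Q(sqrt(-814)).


K = Q(sqrt(-814)). d mod 4 = 2, so D = disc(K) = 4d = -3256
h(K) equals the number of primitive reduced positive-definite forms (a, b, c) = a*x^2 + b*x*y + c*y^2 with b^2 - 4ac = D,
where reduced means |b| <= a <= c, with b >= 0 whenever |b| = a or a = c, and primitive means gcd(a, b, c) = 1.
Reduced forces 3a^2 <= |D| = 3256, so 1 <= a <= 32; b must have the parity of D, and c = (b^2 - D)/(4a) must be an integer >= a.
Enumerate a = 1..32, b in [-a, a]:
  a=1: (1, 0, 814)  [1]
  a=2: (2, 0, 407)  [1]
  a=3..4: none
  a=5: (5, -2, 163), (5, 2, 163)  [2]
  a=6..9: none
  a=10: (10, -8, 83), (10, 8, 83)  [2]
  a=11: (11, 0, 74)  [1]
  a=12..16: none
  a=17: (17, -12, 50), (17, 12, 50)  [2]
  a=18..21: none
  a=22: (22, 0, 37)  [1]
  a=23..24: none
  a=25: (25, -12, 34), (25, 12, 34)  [2]
  a=26..32: none
Total reduced forms: 1 + 1 + 2 + 2 + 1 + 2 + 1 + 2 = 12
h = 12

12


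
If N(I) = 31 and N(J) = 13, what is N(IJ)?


N(IJ) = N(I) * N(J)
= 31 * 13
= 403

403


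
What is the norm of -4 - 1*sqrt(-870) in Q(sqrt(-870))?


N(a + b*sqrt(d)) = a^2 - d*b^2
= (-4)^2 - (-870)*(-1)^2
= 16 + 870
= 886

886


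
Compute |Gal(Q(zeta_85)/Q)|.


|Gal(Q(zeta_85)/Q)| = phi(85)
= 64

64


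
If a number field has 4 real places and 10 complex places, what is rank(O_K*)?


By Dirichlet's unit theorem:
rank = r1 + r2 - 1
= 4 + 10 - 1
= 13

13


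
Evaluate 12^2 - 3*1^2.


x^2 - d*y^2
= 12^2 - 3*1^2
= 144 - 3
= 141

141


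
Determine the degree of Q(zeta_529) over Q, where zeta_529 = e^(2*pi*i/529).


The degree equals Euler's totient phi(529).
529 = 23^2
phi(529) = 506

506


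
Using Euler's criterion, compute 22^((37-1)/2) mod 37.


p = 37 is prime and the exponent is (p-1)/2 = 18, so by Euler's criterion 22^18 = (22/37) = +1 or -1 mod 37.
Compute by square-and-multiply:
  18 = 16 + 2 (binary 10010)
  Repeated squaring mod 37: 22^1 = 22, 22^2 = 3, 22^4 = 9, 22^8 = 7, 22^16 = 12
  22^18 = 22^16 * 22^2 = 12 * 3 mod 37
    12 * 3 = 36 = 36 mod 37
  22^18 = 36 mod 37
Result 36 = p - 1 = -1 mod 37: 22 is a quadratic non-residue mod 37. As a residue in [0, p-1] the value is 36.
22^18 mod 37 = 36

36


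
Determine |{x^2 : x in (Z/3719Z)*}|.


For prime p, the number of non-zero quadratic residues is (p-1)/2.
= (3719-1)/2
= 1859

1859


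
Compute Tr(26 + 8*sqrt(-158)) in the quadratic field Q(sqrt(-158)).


Tr(a + b*sqrt(d)) = (a + b*sqrt(d)) + (a - b*sqrt(d)) = 2a
= 2 * (26)
= 52

52


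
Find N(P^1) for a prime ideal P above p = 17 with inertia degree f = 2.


N(P^a) = p^(a*f)
= 17^(1*2)
= 17^2
= 289

289


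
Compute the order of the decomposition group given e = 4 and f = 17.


|D_P| = e * f
= 4 * 17
= 68

68


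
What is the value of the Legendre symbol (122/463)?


p = 463 is prime, so compute (122/463) with the reciprocity algorithm (Jacobi-symbol steps: pull out 2s via (2/n), flip via reciprocity, reduce):
  pull out 2: (2/463) = +1  (since 463 mod 8 = 7)
  reciprocity: (61/463) -> +(463/61)
  reduce: (36/61)
  pull out 2: (2/61) = -1  (since 61 mod 8 = 5)
  pull out 2: (2/61) = -1  (since 61 mod 8 = 5)
  reciprocity: (9/61) -> +(61/9)
  reduce: (7/9)
  reciprocity: (7/9) -> +(9/7)
  reduce: (2/7)
  pull out 2: (2/7) = +1  (since 7 mod 8 = 7)
  (1/7) = 1
Product of signs = 1
(122/463) = 1

1


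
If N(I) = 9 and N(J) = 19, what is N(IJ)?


N(IJ) = N(I) * N(J)
= 9 * 19
= 171

171


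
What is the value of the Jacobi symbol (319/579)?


Compute (319/579) via quadratic reciprocity:
  reciprocity: (319/579) -> -(579/319)
  reduce: (260/319)
  pull out 2: (2/319) = +1  (since 319 mod 8 = 7)
  pull out 2: (2/319) = +1  (since 319 mod 8 = 7)
  reciprocity: (65/319) -> +(319/65)
  reduce: (59/65)
  reciprocity: (59/65) -> +(65/59)
  reduce: (6/59)
  pull out 2: (2/59) = -1  (since 59 mod 8 = 3)
  reciprocity: (3/59) -> -(59/3)
  reduce: (2/3)
  pull out 2: (2/3) = -1  (since 3 mod 8 = 3)
  (1/3) = 1
Product of signs = 1

1
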